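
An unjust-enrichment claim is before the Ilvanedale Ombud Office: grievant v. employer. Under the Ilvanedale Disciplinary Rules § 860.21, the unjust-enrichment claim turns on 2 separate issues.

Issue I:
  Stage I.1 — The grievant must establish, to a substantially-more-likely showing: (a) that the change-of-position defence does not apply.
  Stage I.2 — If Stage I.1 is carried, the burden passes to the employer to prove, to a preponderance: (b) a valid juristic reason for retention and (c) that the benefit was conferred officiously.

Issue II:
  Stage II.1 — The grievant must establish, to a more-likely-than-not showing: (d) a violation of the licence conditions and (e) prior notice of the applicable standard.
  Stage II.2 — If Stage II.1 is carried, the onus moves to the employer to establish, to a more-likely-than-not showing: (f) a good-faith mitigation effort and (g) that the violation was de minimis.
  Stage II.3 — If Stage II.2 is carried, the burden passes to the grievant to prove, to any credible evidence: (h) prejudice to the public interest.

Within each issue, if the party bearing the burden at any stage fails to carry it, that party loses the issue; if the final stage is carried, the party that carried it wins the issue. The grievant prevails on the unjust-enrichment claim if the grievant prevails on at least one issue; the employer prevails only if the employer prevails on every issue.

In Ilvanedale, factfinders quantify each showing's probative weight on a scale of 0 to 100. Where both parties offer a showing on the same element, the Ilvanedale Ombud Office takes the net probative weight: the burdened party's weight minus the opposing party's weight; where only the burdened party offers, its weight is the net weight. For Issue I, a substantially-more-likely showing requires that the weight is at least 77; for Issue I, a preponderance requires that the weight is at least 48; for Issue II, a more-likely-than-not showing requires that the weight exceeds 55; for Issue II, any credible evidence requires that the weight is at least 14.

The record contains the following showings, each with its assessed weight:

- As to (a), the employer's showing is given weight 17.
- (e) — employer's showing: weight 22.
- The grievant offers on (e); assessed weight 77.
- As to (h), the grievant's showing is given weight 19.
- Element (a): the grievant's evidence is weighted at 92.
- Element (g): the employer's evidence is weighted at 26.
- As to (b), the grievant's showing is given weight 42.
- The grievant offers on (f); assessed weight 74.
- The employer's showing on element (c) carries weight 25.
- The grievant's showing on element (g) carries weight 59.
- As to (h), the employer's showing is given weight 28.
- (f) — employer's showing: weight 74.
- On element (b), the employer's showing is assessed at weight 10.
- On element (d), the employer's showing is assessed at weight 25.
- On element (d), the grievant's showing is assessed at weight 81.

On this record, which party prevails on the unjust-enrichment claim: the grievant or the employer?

— Issue I —
At Stage I.1 the grievant must meet a substantially-more-likely showing (weight is at least 77): on (a) the weight is 92 less the opposing 17 gives net 75, < 77, so (a) does not meet the standard.
  Not every element is met, so the grievant fails to carry Stage I.1.
The analysis ends at Stage I.1; the employer prevails on this issue.
— Issue II —
Stage II.1 — burden on grievant; standard: a more-likely-than-not showing (weight exceeds 55).
    (d): 81 − 25 = 56 > 55 [met]
    (e): 77 − 22 = 55 ≤ 55 [not met]
  Not every element is met, so the grievant fails to carry Stage II.1.
The analysis ends at Stage II.1; the employer prevails on this issue.
Per-issue: Issue I → employer; Issue II → employer. The grievant must prevail on at least one issue; overall, the employer prevails.

employer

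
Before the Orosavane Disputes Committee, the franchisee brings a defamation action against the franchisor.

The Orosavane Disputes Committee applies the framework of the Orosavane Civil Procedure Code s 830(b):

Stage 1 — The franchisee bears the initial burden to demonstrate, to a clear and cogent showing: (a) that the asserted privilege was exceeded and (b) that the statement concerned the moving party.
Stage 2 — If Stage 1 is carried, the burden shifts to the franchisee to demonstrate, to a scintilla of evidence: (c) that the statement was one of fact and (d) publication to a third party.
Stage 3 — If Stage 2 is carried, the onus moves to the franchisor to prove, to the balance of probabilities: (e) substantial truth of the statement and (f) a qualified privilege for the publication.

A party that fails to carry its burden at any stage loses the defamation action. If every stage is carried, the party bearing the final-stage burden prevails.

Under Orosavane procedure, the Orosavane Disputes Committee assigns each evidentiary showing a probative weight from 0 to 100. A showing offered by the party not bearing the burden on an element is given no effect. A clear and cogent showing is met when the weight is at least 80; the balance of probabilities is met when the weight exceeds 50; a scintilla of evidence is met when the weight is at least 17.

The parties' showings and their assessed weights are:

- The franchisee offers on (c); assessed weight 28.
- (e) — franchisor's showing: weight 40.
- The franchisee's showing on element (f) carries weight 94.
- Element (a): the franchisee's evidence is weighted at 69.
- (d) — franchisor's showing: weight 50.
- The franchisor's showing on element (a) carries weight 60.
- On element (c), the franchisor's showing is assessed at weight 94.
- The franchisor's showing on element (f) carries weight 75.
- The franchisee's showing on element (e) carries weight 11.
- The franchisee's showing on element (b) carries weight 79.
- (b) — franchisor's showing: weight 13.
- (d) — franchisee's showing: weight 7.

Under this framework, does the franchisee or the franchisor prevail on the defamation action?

franchisor

Stage 1 — burden on franchisee; standard: a clear and cogent showing (weight is at least 80).
    (a): 69 (franchisor's 60 disregarded) < 80 [not met]
    (b): 79 (franchisor's 13 disregarded) < 80 [not met]
  Stage 1 not carried; the franchisee fails its burden.
The analysis ends at Stage 1; the franchisor prevails.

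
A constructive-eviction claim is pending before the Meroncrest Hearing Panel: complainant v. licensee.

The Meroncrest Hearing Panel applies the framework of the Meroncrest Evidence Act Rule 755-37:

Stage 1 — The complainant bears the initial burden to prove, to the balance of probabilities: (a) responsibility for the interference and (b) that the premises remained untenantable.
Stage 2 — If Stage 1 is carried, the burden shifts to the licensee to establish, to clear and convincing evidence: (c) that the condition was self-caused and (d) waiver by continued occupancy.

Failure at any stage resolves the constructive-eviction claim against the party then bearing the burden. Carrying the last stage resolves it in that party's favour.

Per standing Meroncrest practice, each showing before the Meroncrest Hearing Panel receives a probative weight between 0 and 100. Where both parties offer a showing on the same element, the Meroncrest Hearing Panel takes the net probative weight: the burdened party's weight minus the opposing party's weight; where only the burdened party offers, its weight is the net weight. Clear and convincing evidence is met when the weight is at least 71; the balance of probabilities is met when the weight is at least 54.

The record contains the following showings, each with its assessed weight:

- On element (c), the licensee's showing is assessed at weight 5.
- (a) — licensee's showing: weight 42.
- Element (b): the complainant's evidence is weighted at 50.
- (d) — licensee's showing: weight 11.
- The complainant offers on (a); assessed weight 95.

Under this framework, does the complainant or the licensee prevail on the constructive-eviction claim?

licensee

At Stage 1 the complainant must meet the balance of probabilities (weight is at least 54): on (a) the weight is 95 less the opposing 42 gives net 53, which does not reach 54, so (a) does not meet the standard; on (b) the weight is 50, < 54, so (b) does not meet the standard.
  Not every element is met, so the complainant fails to carry Stage 1.
The analysis ends at Stage 1; the licensee prevails.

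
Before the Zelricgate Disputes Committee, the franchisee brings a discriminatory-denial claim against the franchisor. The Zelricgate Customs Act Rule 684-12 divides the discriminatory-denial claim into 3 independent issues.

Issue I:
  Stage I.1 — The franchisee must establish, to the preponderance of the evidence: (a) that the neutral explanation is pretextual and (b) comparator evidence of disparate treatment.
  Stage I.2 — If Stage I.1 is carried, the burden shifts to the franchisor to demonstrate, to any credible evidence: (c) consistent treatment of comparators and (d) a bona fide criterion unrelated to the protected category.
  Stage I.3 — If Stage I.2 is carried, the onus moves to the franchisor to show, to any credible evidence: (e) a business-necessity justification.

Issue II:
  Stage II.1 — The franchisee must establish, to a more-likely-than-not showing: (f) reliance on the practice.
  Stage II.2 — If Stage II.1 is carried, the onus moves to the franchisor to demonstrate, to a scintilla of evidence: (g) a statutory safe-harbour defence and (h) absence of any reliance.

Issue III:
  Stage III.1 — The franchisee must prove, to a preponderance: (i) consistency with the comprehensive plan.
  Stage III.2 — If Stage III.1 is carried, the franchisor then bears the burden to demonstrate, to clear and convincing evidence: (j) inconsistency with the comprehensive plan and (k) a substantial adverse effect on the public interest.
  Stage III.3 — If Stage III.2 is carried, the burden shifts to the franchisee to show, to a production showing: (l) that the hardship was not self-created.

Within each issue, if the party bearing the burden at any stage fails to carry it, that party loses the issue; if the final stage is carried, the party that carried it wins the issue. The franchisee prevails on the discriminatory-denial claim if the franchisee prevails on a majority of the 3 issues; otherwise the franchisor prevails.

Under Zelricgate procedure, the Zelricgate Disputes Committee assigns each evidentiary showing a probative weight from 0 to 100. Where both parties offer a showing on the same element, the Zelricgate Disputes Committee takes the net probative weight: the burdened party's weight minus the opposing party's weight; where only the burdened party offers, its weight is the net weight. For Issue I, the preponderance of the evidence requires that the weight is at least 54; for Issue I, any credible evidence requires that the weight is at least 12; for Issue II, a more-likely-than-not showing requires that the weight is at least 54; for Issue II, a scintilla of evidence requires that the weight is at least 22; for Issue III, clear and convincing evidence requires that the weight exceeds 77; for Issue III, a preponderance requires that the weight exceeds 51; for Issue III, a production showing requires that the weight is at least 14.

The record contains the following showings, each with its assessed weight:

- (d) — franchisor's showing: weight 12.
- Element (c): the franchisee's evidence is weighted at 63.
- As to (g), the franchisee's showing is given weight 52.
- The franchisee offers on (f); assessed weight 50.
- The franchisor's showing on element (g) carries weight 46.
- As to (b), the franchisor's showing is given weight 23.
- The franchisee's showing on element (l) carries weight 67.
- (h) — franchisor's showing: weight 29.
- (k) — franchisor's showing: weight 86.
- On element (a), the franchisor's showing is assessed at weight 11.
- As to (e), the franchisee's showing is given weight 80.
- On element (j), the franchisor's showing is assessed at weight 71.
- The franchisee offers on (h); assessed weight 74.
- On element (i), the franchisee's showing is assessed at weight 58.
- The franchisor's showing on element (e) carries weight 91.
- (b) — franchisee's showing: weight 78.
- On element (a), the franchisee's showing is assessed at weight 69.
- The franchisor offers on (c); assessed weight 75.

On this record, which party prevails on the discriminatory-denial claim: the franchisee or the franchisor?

franchisee

— Issue I —
Stage I.1 (franchisee, the preponderance of the evidence, weight is at least 54): (a) net 69−11=58 ≥ 54 — meets; (b) net 78−23=55 ≥ 54 — meets.
  The franchisee carries Stage I.1; the franchisor now bears the burden.
Stage I.2 (franchisor, any credible evidence, weight is at least 12): (c) net 75−63=12 ≥ 12 — meets; (d) 12 ≥ 12 — meets.
  All elements met. The franchisor retains the burden for Stage I.3.
Stage I.3 (franchisor, any credible evidence, weight is at least 12): (e) net 91−80=11 < 12 — fails.
  Not every element is met, so the franchisor fails to carry Stage I.3.
The analysis ends at Stage I.3; the franchisee prevails on this issue.
— Issue II —
Stage II.1 (franchisee, a more-likely-than-not showing, weight is at least 54): (f) 50 < 54 — fails.
  The franchisee does not carry Stage II.1.
The analysis ends at Stage II.1; the franchisor prevails on this issue.
— Issue III —
Stage III.1 — burden on franchisee; standard: a preponderance (weight exceeds 51).
    (i): 58 > 51 [met]
  Stage III.1 carried; the burden shifts to the franchisor.
Stage III.2 — burden on franchisor; standard: clear and convincing evidence (weight exceeds 77).
    (j): 71 ≤ 77 [not met]
    (k): 86 > 77 [met]
  The franchisor does not carry Stage III.2.
The analysis ends at Stage III.2; the franchisee prevails on this issue.
Per-issue: Issue I → franchisee; Issue II → franchisor; Issue III → franchisee. The franchisee must prevail on a majority of issues; overall, the franchisee prevails.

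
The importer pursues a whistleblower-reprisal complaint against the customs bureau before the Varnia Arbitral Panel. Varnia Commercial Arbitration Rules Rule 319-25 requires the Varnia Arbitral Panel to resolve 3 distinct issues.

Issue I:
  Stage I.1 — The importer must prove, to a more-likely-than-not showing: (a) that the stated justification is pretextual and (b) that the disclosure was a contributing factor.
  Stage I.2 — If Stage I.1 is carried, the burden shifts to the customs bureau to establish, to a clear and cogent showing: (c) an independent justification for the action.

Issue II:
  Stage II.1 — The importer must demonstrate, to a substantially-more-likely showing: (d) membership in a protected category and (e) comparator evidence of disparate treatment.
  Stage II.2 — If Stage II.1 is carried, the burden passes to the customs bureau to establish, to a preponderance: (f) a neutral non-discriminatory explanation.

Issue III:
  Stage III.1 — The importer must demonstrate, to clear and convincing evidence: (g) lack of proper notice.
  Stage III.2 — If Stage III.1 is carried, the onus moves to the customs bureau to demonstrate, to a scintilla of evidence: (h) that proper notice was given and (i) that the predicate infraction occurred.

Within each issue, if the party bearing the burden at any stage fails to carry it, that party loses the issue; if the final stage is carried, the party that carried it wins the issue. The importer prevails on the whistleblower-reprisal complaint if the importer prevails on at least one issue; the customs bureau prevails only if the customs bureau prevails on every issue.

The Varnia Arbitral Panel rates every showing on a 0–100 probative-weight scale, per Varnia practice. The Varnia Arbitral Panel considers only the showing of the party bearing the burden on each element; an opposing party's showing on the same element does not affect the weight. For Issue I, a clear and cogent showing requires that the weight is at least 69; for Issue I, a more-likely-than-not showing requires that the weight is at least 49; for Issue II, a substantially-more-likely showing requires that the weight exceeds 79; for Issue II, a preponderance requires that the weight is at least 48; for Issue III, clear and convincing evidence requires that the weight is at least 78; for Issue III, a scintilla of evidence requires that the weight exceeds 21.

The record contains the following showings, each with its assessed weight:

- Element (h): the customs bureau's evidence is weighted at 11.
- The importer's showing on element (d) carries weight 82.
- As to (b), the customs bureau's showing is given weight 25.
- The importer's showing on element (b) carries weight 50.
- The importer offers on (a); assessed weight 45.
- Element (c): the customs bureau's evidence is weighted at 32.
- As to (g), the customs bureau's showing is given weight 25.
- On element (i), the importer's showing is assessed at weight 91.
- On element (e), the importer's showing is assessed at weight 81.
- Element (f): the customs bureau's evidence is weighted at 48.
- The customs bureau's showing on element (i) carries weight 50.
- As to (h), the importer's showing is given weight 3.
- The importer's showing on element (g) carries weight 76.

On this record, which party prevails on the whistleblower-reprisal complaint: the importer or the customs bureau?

— Issue I —
At Stage I.1 the importer must meet a more-likely-than-not showing (weight is at least 49): on (a) the weight is 45, < 49, so (a) does not meet the standard; on (b) the weight is 50 (the customs bureau's 25 is given no effect), ≥ 49, so (b) meets the standard.
  Not every element is met, so the importer fails to carry Stage I.1.
The analysis ends at Stage I.1; the customs bureau prevails on this issue.
— Issue II —
At Stage II.1 the importer must meet a substantially-more-likely showing (weight exceeds 79): on (d) the weight is 82, which does exceed 79, so (d) meets the standard; on (e) the weight is 81, > 79, so (e) meets the standard.
  All elements met. The burden passes to the customs bureau.
At Stage II.2 the customs bureau must meet a preponderance (weight is at least 48): on (f) the weight is 48, ≥ 48, so (f) meets the standard.
  The customs bureau carries the last stage.
Every stage carried; the customs bureau prevails on this issue.
— Issue III —
Stage III.1 — burden on importer; standard: clear and convincing evidence (weight is at least 78).
    (g): 76 (customs bureau's 25 disregarded) < 78 [not met]
  The importer does not carry Stage III.1.
The analysis ends at Stage III.1; the customs bureau prevails on this issue.
Per-issue: Issue I → customs bureau; Issue II → customs bureau; Issue III → customs bureau. The importer must prevail on at least one issue; overall, the customs bureau prevails.

customs bureau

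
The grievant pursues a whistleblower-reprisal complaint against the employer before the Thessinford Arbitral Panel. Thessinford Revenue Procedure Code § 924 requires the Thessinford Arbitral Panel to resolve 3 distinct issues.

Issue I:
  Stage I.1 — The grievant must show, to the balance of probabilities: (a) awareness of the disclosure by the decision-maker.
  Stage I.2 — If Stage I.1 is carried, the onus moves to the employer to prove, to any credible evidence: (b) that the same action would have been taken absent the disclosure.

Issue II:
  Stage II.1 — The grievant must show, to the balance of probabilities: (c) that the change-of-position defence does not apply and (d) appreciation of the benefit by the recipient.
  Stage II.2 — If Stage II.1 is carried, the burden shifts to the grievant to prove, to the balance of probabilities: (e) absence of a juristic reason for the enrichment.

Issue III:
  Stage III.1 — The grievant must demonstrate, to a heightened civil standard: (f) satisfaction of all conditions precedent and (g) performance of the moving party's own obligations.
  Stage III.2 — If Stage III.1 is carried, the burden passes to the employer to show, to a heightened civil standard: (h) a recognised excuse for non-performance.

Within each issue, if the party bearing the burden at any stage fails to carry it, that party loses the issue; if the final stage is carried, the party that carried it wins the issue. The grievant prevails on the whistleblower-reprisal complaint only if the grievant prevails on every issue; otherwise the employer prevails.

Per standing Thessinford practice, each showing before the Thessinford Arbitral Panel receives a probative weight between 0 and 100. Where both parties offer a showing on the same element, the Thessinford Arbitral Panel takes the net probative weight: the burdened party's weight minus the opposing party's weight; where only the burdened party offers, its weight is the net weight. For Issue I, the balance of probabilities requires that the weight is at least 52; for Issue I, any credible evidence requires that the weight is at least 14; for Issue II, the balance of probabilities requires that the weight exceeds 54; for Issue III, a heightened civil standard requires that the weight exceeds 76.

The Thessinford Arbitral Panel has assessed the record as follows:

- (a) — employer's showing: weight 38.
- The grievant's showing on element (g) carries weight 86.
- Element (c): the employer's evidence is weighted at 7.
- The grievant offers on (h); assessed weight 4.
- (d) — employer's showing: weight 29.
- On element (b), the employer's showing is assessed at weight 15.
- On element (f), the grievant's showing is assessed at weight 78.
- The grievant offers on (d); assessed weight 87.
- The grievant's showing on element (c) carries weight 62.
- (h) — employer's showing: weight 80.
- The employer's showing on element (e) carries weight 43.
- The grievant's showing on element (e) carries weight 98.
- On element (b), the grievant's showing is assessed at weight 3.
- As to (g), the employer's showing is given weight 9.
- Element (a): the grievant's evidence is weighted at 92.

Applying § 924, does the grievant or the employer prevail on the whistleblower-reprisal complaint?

grievant

— Issue I —
Stage I.1 (grievant, the balance of probabilities, weight is at least 52): (a) net 92−38=54 ≥ 52 — meets.
  The grievant carries Stage I.1; the employer now bears the burden.
Stage I.2 (employer, any credible evidence, weight is at least 14): (b) net 15−3=12 < 14 — fails.
  Stage I.2 not carried; the employer fails its burden.
So the grievant prevails on this issue.
— Issue II —
Stage II.1 (grievant, the balance of probabilities, weight exceeds 54): (c) net 62−7=55 > 54 — meets; (d) net 87−29=58 > 54 — meets.
  Stage II.1 is satisfied; the grievant continues to bear the burden.
Stage II.2 (grievant, the balance of probabilities, weight exceeds 54): (e) net 98−43=55 > 54 — meets.
  Stage II.2 carried; the final stage is satisfied.
All stages carried — the grievant prevails on this issue.
— Issue III —
Stage III.1 (grievant, a heightened civil standard, weight exceeds 76): (f) 78 > 76 — meets; (g) net 86−9=77 > 76 — meets.
  All elements met. The burden passes to the employer.
Stage III.2 (employer, a heightened civil standard, weight exceeds 76): (h) net 80−4=76 ≤ 76 — fails.
  The employer does not carry Stage III.2.
The analysis ends at Stage III.2; the grievant prevails on this issue.
Per-issue: Issue I → grievant; Issue II → grievant; Issue III → grievant. The grievant must prevail on every issue; overall, the grievant prevails.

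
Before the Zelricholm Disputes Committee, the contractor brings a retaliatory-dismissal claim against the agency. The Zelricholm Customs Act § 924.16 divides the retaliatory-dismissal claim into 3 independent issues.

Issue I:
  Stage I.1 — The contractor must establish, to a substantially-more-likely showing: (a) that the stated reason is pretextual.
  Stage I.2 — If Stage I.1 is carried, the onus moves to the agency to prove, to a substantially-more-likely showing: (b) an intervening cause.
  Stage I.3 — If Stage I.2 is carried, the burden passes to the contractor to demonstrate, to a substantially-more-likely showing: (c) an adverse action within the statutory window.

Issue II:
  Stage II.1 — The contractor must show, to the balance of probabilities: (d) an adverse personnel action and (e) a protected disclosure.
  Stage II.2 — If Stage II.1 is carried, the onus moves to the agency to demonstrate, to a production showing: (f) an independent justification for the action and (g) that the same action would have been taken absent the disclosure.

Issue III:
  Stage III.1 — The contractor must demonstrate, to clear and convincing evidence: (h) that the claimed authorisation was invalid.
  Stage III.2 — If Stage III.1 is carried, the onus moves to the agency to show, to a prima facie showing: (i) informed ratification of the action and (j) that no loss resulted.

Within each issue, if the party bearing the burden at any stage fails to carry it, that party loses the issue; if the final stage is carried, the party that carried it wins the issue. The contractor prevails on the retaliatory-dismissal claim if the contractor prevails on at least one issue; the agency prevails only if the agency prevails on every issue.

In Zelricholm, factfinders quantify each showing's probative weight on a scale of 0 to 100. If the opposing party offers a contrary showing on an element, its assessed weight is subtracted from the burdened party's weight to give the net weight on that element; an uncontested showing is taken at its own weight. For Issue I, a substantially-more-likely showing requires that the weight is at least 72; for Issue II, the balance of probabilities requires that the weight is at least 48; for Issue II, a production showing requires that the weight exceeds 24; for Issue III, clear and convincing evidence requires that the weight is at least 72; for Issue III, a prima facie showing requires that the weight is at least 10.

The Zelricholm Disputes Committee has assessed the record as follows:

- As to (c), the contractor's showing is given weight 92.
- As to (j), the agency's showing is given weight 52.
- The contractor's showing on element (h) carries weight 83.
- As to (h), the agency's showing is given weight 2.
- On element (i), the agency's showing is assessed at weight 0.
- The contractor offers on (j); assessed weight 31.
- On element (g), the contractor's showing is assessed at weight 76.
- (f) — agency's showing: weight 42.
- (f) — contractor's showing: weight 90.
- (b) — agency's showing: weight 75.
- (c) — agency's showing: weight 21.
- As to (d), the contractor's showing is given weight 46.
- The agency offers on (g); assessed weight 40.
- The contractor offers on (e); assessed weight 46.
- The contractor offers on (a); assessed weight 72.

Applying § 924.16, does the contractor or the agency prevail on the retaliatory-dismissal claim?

contractor

— Issue I —
Stage I.1 (contractor, a substantially-more-likely showing, weight is at least 72): (a) 72 ≥ 72 — meets.
  The contractor carries Stage I.1; the agency now bears the burden.
Stage I.2 (agency, a substantially-more-likely showing, weight is at least 72): (b) 75 ≥ 72 — meets.
  All elements met. The burden passes to the contractor.
Stage I.3 (contractor, a substantially-more-likely showing, weight is at least 72): (c) net 92−21=71 < 72 — fails.
  The contractor does not carry Stage I.3.
So the agency prevails on this issue.
— Issue II —
Stage II.1 — burden on contractor; standard: the balance of probabilities (weight is at least 48).
    (d): 46 < 48 [not met]
    (e): 46 < 48 [not met]
  Not every element is met, so the contractor fails to carry Stage II.1.
The agency prevails on this issue.
— Issue III —
Stage III.1 (contractor, clear and convincing evidence, weight is at least 72): (h) net 83−2=81 ≥ 72 — meets.
  The contractor carries Stage III.1; the agency now bears the burden.
Stage III.2 (agency, a prima facie showing, weight is at least 10): (i) 0 < 10 — fails; (j) net 52−31=21 ≥ 10 — meets.
  Stage III.2 not carried; the agency fails its burden.
The contractor prevails on this issue.
Per-issue: Issue I → agency; Issue II → agency; Issue III → contractor. The contractor must prevail on at least one issue; overall, the contractor prevails.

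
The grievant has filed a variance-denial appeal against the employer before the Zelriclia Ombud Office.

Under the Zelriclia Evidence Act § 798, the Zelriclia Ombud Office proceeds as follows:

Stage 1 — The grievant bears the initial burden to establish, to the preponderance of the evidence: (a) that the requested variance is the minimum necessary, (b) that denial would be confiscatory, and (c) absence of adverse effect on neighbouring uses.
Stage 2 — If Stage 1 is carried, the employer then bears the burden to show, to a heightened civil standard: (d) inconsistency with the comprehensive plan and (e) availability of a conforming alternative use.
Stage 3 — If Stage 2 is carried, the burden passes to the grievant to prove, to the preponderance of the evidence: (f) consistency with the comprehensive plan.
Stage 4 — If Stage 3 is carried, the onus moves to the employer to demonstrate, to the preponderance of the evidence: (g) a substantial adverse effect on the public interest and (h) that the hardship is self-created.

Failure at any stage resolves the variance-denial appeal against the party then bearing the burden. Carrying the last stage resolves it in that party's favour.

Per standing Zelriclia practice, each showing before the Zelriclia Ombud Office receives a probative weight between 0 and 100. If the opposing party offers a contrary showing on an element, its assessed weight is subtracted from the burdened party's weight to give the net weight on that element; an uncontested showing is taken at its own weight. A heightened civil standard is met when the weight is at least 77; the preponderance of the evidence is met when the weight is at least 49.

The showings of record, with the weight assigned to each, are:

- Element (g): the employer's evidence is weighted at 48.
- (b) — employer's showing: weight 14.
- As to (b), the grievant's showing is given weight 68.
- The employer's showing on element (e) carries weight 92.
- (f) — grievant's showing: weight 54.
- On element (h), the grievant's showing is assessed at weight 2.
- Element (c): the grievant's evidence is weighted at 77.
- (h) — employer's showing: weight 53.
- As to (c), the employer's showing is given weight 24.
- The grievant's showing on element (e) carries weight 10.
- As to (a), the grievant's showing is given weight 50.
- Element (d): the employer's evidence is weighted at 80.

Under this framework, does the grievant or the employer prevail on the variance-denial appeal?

grievant

Stage 1 — burden on grievant; standard: the preponderance of the evidence (weight is at least 49).
    (a): 50 ≥ 49 [met]
    (b): 68 − 14 = 54 ≥ 49 [met]
    (c): 77 − 24 = 53 ≥ 49 [met]
  Stage 1 is satisfied; the onus moves to the employer.
Stage 2 — burden on employer; standard: a heightened civil standard (weight is at least 77).
    (d): 80 ≥ 77 [met]
    (e): 92 − 10 = 82 ≥ 77 [met]
  Stage 2 is satisfied; the onus moves to the grievant.
Stage 3 — burden on grievant; standard: the preponderance of the evidence (weight is at least 49).
    (f): 54 ≥ 49 [met]
  Stage 3 carried; the burden shifts to the employer.
Stage 4 — burden on employer; standard: the preponderance of the evidence (weight is at least 49).
    (g): 48 < 49 [not met]
    (h): 53 − 2 = 51 ≥ 49 [met]
  The employer does not carry Stage 4.
The grievant prevails.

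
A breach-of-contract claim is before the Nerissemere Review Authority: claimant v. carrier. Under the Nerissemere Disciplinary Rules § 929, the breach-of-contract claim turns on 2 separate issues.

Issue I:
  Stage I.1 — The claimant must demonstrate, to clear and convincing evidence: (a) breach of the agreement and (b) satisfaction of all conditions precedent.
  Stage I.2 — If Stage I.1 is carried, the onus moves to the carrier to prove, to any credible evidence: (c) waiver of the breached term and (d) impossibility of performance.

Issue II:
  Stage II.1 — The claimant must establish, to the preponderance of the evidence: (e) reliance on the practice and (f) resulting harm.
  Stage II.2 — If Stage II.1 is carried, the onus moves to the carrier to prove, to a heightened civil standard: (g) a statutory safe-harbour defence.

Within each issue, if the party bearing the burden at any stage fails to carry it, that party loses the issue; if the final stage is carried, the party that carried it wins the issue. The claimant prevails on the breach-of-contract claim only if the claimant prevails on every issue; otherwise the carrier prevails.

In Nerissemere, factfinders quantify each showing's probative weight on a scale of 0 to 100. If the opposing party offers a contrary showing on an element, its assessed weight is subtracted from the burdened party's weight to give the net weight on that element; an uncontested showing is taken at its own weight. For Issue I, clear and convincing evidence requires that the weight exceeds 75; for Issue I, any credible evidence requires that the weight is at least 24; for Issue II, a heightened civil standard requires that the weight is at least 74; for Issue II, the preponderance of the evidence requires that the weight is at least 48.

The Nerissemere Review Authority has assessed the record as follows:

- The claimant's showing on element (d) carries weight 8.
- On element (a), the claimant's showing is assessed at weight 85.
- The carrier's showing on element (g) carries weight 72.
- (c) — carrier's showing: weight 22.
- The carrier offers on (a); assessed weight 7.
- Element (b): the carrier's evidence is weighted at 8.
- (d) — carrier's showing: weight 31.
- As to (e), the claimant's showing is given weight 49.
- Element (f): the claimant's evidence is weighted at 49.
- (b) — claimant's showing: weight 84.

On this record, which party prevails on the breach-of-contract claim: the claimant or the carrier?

— Issue I —
Stage I.1 — burden on claimant; standard: clear and convincing evidence (weight exceeds 75).
    (a): 85 − 7 = 78 > 75 [met]
    (b): 84 − 8 = 76 > 75 [met]
  The claimant carries Stage I.1; the carrier now bears the burden.
Stage I.2 — burden on carrier; standard: any credible evidence (weight is at least 24).
    (c): 22 < 24 [not met]
    (d): 31 − 8 = 23 < 24 [not met]
  Stage I.2 not carried; the carrier fails its burden.
The analysis ends at Stage I.2; the claimant prevails on this issue.
— Issue II —
Stage II.1 (claimant, the preponderance of the evidence, weight is at least 48): (e) 49 ≥ 48 — meets; (f) 49 ≥ 48 — meets.
  Stage II.1 carried; the burden shifts to the carrier.
Stage II.2 (carrier, a heightened civil standard, weight is at least 74): (g) 72 < 74 — fails.
  Stage II.2 not carried; the carrier fails its burden.
The claimant prevails on this issue.
Per-issue: Issue I → claimant; Issue II → claimant. The claimant must prevail on every issue; overall, the claimant prevails.

claimant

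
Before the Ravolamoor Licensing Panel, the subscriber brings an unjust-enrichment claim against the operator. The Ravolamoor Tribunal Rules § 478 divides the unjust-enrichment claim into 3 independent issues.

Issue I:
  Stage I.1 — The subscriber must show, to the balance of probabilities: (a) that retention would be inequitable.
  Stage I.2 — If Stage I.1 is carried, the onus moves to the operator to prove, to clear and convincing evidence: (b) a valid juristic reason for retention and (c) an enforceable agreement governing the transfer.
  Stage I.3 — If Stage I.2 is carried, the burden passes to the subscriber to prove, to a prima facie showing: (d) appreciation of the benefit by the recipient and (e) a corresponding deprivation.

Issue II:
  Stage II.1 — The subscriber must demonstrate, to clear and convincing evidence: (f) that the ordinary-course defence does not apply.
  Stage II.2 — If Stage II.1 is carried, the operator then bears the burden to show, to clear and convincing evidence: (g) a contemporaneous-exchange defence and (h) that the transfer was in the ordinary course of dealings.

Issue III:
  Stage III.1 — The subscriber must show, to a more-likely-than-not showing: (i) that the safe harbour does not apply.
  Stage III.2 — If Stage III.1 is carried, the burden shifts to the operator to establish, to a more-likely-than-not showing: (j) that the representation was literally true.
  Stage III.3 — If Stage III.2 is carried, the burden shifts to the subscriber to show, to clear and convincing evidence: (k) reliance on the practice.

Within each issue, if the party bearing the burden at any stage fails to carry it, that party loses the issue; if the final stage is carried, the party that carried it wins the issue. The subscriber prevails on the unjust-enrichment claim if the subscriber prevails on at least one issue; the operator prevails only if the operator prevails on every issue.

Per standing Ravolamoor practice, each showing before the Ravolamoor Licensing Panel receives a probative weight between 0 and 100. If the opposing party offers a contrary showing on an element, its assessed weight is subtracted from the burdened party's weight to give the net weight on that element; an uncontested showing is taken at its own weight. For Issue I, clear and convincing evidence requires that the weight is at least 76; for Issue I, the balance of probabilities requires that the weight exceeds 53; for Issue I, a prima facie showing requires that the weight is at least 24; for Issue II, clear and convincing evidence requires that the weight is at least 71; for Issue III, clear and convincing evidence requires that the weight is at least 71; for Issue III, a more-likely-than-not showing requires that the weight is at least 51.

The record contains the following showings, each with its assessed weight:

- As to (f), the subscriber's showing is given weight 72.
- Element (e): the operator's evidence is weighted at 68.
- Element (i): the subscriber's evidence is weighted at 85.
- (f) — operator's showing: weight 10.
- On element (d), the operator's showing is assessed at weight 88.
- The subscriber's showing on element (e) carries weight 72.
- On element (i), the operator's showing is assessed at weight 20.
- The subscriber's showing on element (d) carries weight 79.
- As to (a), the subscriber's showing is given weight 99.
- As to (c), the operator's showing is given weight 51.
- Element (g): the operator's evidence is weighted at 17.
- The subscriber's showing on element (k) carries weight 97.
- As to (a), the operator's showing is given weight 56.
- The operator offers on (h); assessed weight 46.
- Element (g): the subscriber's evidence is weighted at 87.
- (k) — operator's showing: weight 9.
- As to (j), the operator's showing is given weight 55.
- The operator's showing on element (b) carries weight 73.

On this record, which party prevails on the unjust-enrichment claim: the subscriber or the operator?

— Issue I —
At Stage I.1 the subscriber must meet the balance of probabilities (weight exceeds 53): on (a) the weight is 99 less the opposing 56 gives net 43, ≤ 53, so (a) does not meet the standard.
  Stage I.1 not carried; the subscriber fails its burden.
So the operator prevails on this issue.
— Issue II —
Stage II.1 — burden on subscriber; standard: clear and convincing evidence (weight is at least 71).
    (f): 72 − 10 = 62 < 71 [not met]
  Not every element is met, so the subscriber fails to carry Stage II.1.
The analysis ends at Stage II.1; the operator prevails on this issue.
— Issue III —
At Stage III.1 the subscriber must meet a more-likely-than-not showing (weight is at least 51): on (i) the weight is 85 less the opposing 20 gives net 65, ≥ 51, so (i) meets the standard.
  Stage III.1 is satisfied; the onus moves to the operator.
At Stage III.2 the operator must meet a more-likely-than-not showing (weight is at least 51): on (j) the weight is 55, which does reach 51, so (j) meets the standard.
  All elements met. The burden passes to the subscriber.
At Stage III.3 the subscriber must meet clear and convincing evidence (weight is at least 71): on (k) the weight is 97 less the opposing 9 gives net 88, which does reach 71, so (k) meets the standard.
  All elements met at the final stage.
Every stage carried; the subscriber prevails on this issue.
Per-issue: Issue I → operator; Issue II → operator; Issue III → subscriber. The subscriber must prevail on at least one issue; overall, the subscriber prevails.

subscriber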